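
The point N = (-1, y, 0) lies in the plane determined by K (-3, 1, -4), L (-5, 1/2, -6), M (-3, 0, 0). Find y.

1

The plane through K, L, M has equation −4x + 8y + 2z = 12.
Substituting N: (8)y + (4) = 12, so y = 1.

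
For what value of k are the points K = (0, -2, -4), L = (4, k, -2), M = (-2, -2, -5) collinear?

Collinearity requires KL × KM = 0; each component is linear in k.
The x-component gives (-1)k + (-2) = 0, so k = -2.
The remaining components then also vanish.

-2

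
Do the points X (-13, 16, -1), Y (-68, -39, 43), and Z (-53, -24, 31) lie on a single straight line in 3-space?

Yes

XY = (-55, -55, 44), XZ = (-40, -40, 32).
XY × XZ = (0, 0, 0).
The cross product vanishes, so the three points are collinear.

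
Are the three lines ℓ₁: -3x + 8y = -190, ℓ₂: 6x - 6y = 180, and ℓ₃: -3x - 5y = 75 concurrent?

No

Lines aᵢx + bᵢy = cᵢ with pairwise distinct directions are concurrent exactly when det[aᵢ bᵢ cᵢ] = 0.
Here the determinant is -150.
Nonzero, so no common point exists.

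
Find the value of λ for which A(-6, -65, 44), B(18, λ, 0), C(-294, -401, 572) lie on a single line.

Collinearity requires AB × AC = 0; each component is linear in λ.
The x-component gives (528)λ + (19536) = 0, so λ = -37.
The remaining components then also vanish.

-37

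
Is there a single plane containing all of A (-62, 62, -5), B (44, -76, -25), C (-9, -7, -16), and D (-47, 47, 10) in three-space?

No

A normal to the plane through A, B, C is n = AB × AC = (138, 106, 0).
The plane has equation n·P = -1984. For D: n·D = -1504.
-1504 ≠ -1984, so D is off the plane.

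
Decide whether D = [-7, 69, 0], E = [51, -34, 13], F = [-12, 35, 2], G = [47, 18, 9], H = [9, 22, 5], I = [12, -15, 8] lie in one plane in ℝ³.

The plane through D, E, F has normal n = DE × DF = (236, -181, -2487) and equation n·P = -14141.
Checking the remaining points: n·G = -14549, n·H = -14293, n·I = -14349.
Since n·G = -14549 ≠ -14141, G is off the plane and the points are not all coplanar.

No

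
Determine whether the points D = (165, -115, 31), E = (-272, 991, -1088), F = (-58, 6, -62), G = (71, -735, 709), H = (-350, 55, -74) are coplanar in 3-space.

The plane through D, E, F has normal n = DE × DF = (32541, 208896, 193761) and equation n·P = -12647184.
Checking the remaining points: n·G = -13851600, n·H = -14238384.
Since n·G = -13851600 ≠ -12647184, G is off the plane and the points are not all coplanar.

No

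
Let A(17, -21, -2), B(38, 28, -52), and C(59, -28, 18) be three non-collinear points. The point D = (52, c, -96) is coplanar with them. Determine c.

70

A normal to the plane is n = AB × AC = (630, -2520, -2205).
D lies in the plane iff n · AD = 0.
This gives (-2520)c + (176400) = 0, so c = 70.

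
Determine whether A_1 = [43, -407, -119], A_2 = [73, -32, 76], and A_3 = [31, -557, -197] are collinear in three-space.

Yes

A_1A_2 = (30, 375, 195), A_1A_3 = (-12, -150, -78).
A_1A_2 × A_1A_3 = (0, 0, 0).
The cross product vanishes, so the three points are collinear.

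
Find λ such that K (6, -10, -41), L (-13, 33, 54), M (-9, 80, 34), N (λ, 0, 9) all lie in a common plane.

Coplanarity ⇔ det[KL; KM; KN] = 0.
Expanding, this is linear in λ: (-5325)λ + (-21300) = 0.
So λ = -4.

-4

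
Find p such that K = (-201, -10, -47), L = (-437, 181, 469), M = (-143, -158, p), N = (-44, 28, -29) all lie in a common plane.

Normal to plane KLN: n = (-16170, 85260, -38955); plane equation n·P = 4228455.
Requiring n·M = 4228455: (-38955)p + (-11158770) = 4228455.
So p = -395.

-395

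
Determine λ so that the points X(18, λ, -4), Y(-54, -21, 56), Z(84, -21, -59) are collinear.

-21

Collinearity requires XY × XZ = 0; each component is linear in λ.
The x-component gives (115)λ + (2415) = 0, so λ = -21.
The remaining components then also vanish.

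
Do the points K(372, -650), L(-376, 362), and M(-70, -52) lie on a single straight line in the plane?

Yes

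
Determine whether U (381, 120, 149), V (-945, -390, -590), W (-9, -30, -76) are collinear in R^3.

UV = (-1326, -510, -739), UW = (-390, -150, -225).
Comparing components 2 and 3: (-510)(-225) − (-739)(-150) = 3900 ≠ 0, so UV and UW are not parallel and the points are not collinear.

No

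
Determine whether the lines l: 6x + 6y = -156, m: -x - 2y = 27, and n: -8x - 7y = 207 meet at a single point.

The three lines meet at one point iff the augmented coefficient matrix [aᵢ bᵢ cᵢ] has rank < 3, i.e. its determinant vanishes.
Here the determinant is 0.
It vanishes, so the lines are concurrent at (-25, -1).

Yes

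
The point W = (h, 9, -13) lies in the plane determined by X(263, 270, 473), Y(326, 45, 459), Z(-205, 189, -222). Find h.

A normal to the plane is n = XY × XZ = (155241, 50337, -110403).
W lies in the plane iff n · XW = 0.
This gives (155241)h + (-310482) = 0, so h = 2.

2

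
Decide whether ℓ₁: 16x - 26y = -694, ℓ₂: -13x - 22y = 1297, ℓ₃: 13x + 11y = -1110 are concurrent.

Intersecting ℓ₁ and ℓ₂: solving the 2×2 system gives (x, y) = (-71, -17).
Substitute into ℓ₃: (13)(-71) + (11)(-17) = -1110.
This equals -1110, so (-71, -17) lies on all three lines and they are concurrent.

Yes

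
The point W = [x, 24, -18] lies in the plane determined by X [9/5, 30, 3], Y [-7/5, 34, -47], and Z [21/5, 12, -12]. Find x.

The plane through X, Y, Z has equation −960x − 168y + 48z = -6624.
Substituting W: (-960)x + (-4896) = -6624, so x = 9/5.

9/5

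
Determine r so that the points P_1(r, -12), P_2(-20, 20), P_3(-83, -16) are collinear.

The three points are collinear iff det[P_1P_2; P_1P_3] = 0.
This determinant is linear in r: (36)r + (2736) = 0, so r = -76.

-76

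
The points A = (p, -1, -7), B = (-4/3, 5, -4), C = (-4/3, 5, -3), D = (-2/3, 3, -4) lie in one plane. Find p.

Coplanarity ⇔ det[AB; AC; AD] = 0.
Expanding, this is linear in p: (-2)p + (4/3) = 0.
So p = 2/3.

2/3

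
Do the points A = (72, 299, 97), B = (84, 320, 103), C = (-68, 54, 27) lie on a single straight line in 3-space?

Yes

AB = (12, 21, 6), AC = (-140, -245, -70).
AB × AC = (0, 0, 0).
The cross product vanishes, so the three points are collinear.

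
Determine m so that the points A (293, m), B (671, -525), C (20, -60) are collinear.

Collinearity: (A − B) must be parallel to (C − B) = (-651, 465).
Cross-multiplying the components: (m − (-525))·(-651) = (-378)·(465).
Solving gives m = -255.

-255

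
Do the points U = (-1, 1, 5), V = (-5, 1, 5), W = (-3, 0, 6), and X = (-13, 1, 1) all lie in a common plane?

No

A normal to the plane through U, V, W is n = UV × UW = (0, 4, 4).
The plane has equation n·P = 24. For X: n·X = 8.
8 ≠ 24, so X is off the plane.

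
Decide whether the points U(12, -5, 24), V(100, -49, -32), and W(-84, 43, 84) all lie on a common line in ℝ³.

UV = (88, -44, -56), UW = (-96, 48, 60).
UV × UW = (48, 96, 0).
The cross product is nonzero, so the points do not lie on one line.

No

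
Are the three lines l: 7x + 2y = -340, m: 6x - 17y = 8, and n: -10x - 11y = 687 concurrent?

The three lines meet at one point iff the augmented coefficient matrix [aᵢ bᵢ cᵢ] has rank < 3, i.e. its determinant vanishes.
Here the determinant is -9301.
Nonzero, so no common point exists.

No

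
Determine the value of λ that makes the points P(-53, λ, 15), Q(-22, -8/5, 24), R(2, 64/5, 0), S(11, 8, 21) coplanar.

-33/5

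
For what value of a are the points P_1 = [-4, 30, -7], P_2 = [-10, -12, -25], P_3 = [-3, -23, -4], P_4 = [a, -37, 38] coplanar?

11

Normal to plane P_1P_2P_3: n = (-1080, 0, 360); plane equation n·P = 1800.
Requiring n·P_4 = 1800: (-1080)a + (13680) = 1800.
So a = 11.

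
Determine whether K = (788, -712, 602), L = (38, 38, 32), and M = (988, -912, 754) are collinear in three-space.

KL = (-750, 750, -570), KM = (200, -200, 152).
KL × KM = (0, 0, 0).
The cross product vanishes, so the three points are collinear.

Yes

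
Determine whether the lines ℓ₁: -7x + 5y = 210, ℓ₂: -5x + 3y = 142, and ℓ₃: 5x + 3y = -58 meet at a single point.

Yes

The three lines meet at one point iff the augmented coefficient matrix [aᵢ bᵢ cᵢ] has rank < 3, i.e. its determinant vanishes.
Here the determinant is 0.
It vanishes, so the lines are concurrent at (-20, 14).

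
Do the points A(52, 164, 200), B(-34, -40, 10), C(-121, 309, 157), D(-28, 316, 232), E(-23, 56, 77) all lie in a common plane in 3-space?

The plane through A, B, C has normal n = AB × AC = (36322, 29172, -47762) and equation n·P = -2879448.
Checking the remaining points: n·D = -2879448, n·E = -2879448.
All equal -2879448, so all 5 points lie in one plane.

Yes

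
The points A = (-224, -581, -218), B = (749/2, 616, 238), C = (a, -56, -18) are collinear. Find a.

Direction AB = (1197/2, 1197, 456). From the y-coordinate of C, the parameter along the line is τ = (-56 − (-581))/1197 = 25/57.
Then a = (-224) + 25/57·(1197/2) = 77/2.

77/2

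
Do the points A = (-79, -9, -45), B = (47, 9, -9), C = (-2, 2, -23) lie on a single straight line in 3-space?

Yes

AB = (126, 18, 36), AC = (77, 11, 22).
Each component of AC is 11/18 times the corresponding component of AB, so AC = 11/18·AB and the points are collinear.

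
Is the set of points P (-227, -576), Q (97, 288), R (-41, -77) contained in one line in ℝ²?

No

PQ = (324, 864), PR = (186, 499).
det[PQ; PR] = (324)(499) − (864)(186) = 972.
The determinant is nonzero, so they are not collinear.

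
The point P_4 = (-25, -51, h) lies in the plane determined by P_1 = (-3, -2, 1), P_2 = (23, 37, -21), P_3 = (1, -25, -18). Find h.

Coplanarity requires P_1P_2 · (P_1P_3 × P_1P_4) = 0.
P_1P_2 = (26, 39, -22), P_1P_3 = (4, -23, -19); the triple product is linear in h with coefficient -754 and constant term 8294.
Setting it to zero: h = 11.

11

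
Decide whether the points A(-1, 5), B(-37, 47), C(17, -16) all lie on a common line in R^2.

AB = (-36, 42), AC = (18, -21).
Twice the signed area of △ABC is (-36)(-21) − (42)(18) = 0.
The triangle is degenerate (zero area), so the points are collinear.

Yes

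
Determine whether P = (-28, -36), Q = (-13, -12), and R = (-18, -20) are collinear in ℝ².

Yes

PQ = (15, 24), PR = (10, 16).
Twice the signed area of △PQR is (15)(16) − (24)(10) = 0.
The triangle is degenerate (zero area), so the points are collinear.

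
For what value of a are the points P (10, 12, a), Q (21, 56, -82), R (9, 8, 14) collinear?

6

Direction QR = (-12, -48, 96). From the x-coordinate of P, the parameter along the line is τ = (10 − 21)/(-12) = 11/12.
Then a = (-82) + 11/12·(96) = 6.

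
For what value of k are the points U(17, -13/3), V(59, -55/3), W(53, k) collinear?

-49/3

Collinearity: (W − U) must be parallel to (V − U) = (42, -14).
Cross-multiplying the components: (k − (-13/3))·(42) = (36)·(-14).
Solving gives k = -49/3.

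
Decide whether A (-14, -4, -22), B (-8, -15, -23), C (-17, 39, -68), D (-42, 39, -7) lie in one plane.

Yes

A normal to the plane through A, B, C is n = AB × AC = (549, 279, 225).
The plane has equation n·P = -13752. For D: n·D = -13752.
Equal, so D lies in the plane and all four are coplanar.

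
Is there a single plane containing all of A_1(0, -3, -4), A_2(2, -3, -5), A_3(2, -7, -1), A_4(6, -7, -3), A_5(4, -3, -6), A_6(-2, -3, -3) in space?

Yes

The plane through A_1, A_2, A_3 has normal n = A_1A_2 × A_1A_3 = (-4, -8, -8) and equation n·P = 56.
Checking the remaining points: n·A_4 = 56, n·A_5 = 56, n·A_6 = 56.
All equal 56, so all 6 points lie in one plane.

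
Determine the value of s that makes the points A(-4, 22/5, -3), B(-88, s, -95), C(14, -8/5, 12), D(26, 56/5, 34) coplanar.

Coplanarity ⇔ det[AB; AC; AD] = 0.
Expanding, this is linear in s: (-216)s + (1728/5) = 0.
So s = 8/5.

8/5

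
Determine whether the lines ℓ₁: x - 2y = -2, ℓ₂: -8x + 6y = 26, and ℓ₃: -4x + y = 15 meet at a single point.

Yes

Lines aᵢx + bᵢy = cᵢ with pairwise distinct directions are concurrent exactly when det[aᵢ bᵢ cᵢ] = 0.
Here the determinant is 0.
It vanishes, so the lines are concurrent at (-4, -1).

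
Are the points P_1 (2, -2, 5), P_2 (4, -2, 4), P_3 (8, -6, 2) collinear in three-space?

P_1P_2 = (2, 0, -1), P_1P_3 = (6, -4, -3).
P_1P_2 × P_1P_3 = (-4, 0, -8).
The cross product is nonzero, so the points do not lie on one line.

No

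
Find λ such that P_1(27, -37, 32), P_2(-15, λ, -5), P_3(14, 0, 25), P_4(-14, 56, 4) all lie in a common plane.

25

Normal to plane P_1P_3P_4: n = (-385, -77, 308); plane equation n·P = 2310.
Requiring n·P_2 = 2310: (-77)λ + (4235) = 2310.
So λ = 25.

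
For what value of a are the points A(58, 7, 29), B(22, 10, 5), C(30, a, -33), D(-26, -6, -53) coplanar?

-24

Coplanarity ⇔ det[AB; AC; AD] = 0.
Expanding, this is linear in a: (936)a + (22464) = 0.
So a = -24.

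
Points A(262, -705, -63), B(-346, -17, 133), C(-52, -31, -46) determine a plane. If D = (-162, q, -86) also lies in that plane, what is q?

379

Coplanarity requires AB · (AC × AD) = 0.
AB = (-608, 688, 196), AC = (-314, 674, 17); the triple product is linear in q with coefficient -51208 and constant term 19407832.
Setting it to zero: q = 379.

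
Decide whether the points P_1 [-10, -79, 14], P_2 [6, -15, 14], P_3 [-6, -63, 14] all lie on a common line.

Yes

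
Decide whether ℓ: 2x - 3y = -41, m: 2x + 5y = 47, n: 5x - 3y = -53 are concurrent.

The three lines meet at one point iff the augmented coefficient matrix [aᵢ bᵢ cᵢ] has rank < 3, i.e. its determinant vanishes.
Here the determinant is 0.
It vanishes, so the lines are concurrent at (-4, 11).

Yes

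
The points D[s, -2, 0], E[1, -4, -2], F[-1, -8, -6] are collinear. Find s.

Direction EF = (-2, -4, -4). From the y-coordinate of D, the parameter along the line is τ = (-2 − (-4))/(-4) = -1/2.
Then s = 1 + (-1/2)·(-2) = 2.

2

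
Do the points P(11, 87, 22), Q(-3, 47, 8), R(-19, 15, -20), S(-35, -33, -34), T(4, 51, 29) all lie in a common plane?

Yes

The plane through P, Q, R has normal n = PQ × PR = (672, -168, -192) and equation n·X = -11448.
Checking the remaining points: n·S = -11448, n·T = -11448.
All equal -11448, so all 5 points lie in one plane.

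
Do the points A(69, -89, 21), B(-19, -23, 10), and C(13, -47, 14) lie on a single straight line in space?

Yes

AB = (-88, 66, -11), AC = (-56, 42, -7).
AB × AC = (0, 0, 0).
The cross product vanishes, so the three points are collinear.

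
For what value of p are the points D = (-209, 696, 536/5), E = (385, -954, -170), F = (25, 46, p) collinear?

-2

Collinearity requires DE × DF = 0; each component is linear in p.
The x-component gives (-1650)p + (-3300) = 0, so p = -2.
The remaining components then also vanish.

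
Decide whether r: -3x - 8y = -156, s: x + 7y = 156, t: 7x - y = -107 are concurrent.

The three lines meet at one point iff the augmented coefficient matrix [aᵢ bᵢ cᵢ] has rank < 3, i.e. its determinant vanishes.
Here the determinant is -13.
Nonzero, so no common point exists.

No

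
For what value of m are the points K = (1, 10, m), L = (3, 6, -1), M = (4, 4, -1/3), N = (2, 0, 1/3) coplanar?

The points are coplanar iff KL · (KM × KN) = 0.
Expanding, this is linear in m: (8)m + (56/3) = 0.
So m = -7/3.

-7/3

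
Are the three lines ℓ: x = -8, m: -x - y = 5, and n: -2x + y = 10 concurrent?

The three lines meet at one point iff the augmented coefficient matrix [aᵢ bᵢ cᵢ] has rank < 3, i.e. its determinant vanishes.
Here the determinant is 9.
Nonzero, so no common point exists.

No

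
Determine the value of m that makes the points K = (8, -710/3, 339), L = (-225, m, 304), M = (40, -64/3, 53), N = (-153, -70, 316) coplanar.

Coplanarity ⇔ det[KL; KM; KN] = 0.
Expanding, this is linear in m: (46782)m + (-280692) = 0.
So m = 6.

6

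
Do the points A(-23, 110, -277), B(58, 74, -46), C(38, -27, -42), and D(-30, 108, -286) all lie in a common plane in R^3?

No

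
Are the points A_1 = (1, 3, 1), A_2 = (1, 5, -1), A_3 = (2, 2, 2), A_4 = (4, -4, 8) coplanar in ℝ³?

A normal to the plane through A_1, A_2, A_3 is n = A_1A_2 × A_1A_3 = (0, -2, -2).
The plane has equation n·P = -8. For A_4: n·A_4 = -8.
Equal, so A_4 lies in the plane and all four are coplanar.

Yes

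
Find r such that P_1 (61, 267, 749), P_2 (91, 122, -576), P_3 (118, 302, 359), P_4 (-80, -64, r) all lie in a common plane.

Normal to plane P_1P_2P_3: n = (102925, -63825, 9315); plane equation n·P = -3785915.
Requiring n·P_4 = -3785915: (9315)r + (-4149200) = -3785915.
So r = 39.

39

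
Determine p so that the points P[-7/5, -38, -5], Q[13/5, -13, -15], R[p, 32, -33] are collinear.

49/5

Collinearity requires PQ × PR = 0; each component is linear in p.
The y-component gives (-10)p + (98) = 0, so p = 49/5.
The remaining components then also vanish.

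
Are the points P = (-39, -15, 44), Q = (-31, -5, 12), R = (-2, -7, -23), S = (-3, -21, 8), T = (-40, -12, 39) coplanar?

Yes

The plane through P, Q, R has normal n = PQ × PR = (-414, -648, -306) and equation n·X = 12402.
Checking the remaining points: n·S = 12402, n·T = 12402.
All equal 12402, so all 5 points lie in one plane.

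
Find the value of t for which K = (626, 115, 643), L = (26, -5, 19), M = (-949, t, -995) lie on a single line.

Collinearity requires KL × KM = 0; each component is linear in t.
The x-component gives (624)t + (124800) = 0, so t = -200.
The remaining components then also vanish.

-200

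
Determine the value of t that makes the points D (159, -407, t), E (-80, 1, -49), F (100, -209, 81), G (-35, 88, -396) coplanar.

The points are coplanar iff DE · (DF × DG) = 0.
Expanding, this is linear in t: (-25110)t + (11927250) = 0.
So t = 475.

475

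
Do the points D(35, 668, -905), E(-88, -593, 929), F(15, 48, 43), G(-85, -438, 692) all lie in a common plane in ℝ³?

No

A normal to the plane through D, E, F is n = DE × DF = (-58348, 79924, 51040).
The plane has equation n·P = 5155852. For G: n·G = 5272548.
5272548 ≠ 5155852, so G is off the plane.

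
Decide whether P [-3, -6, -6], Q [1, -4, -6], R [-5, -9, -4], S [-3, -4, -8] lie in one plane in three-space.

Yes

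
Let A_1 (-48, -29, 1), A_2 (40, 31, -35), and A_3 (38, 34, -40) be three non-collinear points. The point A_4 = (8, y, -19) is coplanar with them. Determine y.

7

Coplanarity requires A_1A_2 · (A_1A_3 × A_1A_4) = 0.
A_1A_2 = (88, 60, -36), A_1A_3 = (86, 63, -41); the triple product is linear in y with coefficient 512 and constant term -3584.
Setting it to zero: y = 7.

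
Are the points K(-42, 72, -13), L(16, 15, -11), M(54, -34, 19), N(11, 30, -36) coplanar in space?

Yes

With K as base: KL = (58, -57, 2), KM = (96, -106, 32), KN = (53, -42, -23).
KM × KN = (3782, 3904, 1586).
KL · (KM × KN) = 0.
The scalar triple product vanishes, so the four points are coplanar.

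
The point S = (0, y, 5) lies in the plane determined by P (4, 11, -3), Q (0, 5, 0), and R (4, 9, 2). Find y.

3

The plane through P, Q, R has equation −24x + 20y + 8z = 100.
Substituting S: (20)y + (40) = 100, so y = 3.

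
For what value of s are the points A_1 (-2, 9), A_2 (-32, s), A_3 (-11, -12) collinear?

-61

The three points are collinear iff det[A_1A_2; A_1A_3] = 0.
This determinant is linear in s: (9)s + (549) = 0, so s = -61.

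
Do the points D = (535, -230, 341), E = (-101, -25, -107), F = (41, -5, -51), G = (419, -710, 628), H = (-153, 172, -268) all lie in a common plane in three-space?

The plane through D, E, F has normal n = DE × DF = (20440, -28000, -41830) and equation n·P = 3111370.
Checking the remaining points: n·G = 2175120, n·H = 3267120.
Since n·G = 2175120 ≠ 3111370, G is off the plane and the points are not all coplanar.

No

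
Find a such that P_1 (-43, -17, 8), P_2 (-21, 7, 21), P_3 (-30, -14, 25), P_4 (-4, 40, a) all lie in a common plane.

Coplanarity ⇔ det[P_1P_2; P_1P_3; P_1P_4] = 0.
Expanding, this is linear in a: (-246)a + (4674) = 0.
So a = 19.

19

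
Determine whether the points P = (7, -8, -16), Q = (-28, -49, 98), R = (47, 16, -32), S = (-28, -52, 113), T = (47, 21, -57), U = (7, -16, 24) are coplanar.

Yes

The plane through P, Q, R has normal n = PQ × PR = (-2080, 4000, 800) and equation n·X = -59360.
Checking the remaining points: n·S = -59360, n·T = -59360, n·U = -59360.
All equal -59360, so all 6 points lie in one plane.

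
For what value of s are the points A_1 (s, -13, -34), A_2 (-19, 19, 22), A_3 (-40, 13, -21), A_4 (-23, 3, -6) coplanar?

-27

Coplanarity ⇔ det[A_1A_2; A_1A_3; A_1A_4] = 0.
Expanding, this is linear in s: (520)s + (14040) = 0.
So s = -27.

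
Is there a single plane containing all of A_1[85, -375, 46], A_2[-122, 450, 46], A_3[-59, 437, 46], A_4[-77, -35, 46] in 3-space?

Yes

A normal to the plane through A_1, A_2, A_3 is n = A_1A_2 × A_1A_3 = (0, 0, -49284).
The plane has equation n·P = -2267064. For A_4: n·A_4 = -2267064.
Equal, so A_4 lies in the plane and all four are coplanar.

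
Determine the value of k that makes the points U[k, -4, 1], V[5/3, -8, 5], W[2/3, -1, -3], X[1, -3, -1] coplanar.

1

The points are coplanar iff UV · (UW × UX) = 0.
Expanding, this is linear in k: (2)k + (-2) = 0.
So k = 1.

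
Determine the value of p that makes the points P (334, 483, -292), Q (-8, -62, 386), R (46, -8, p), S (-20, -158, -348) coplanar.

The points are coplanar iff PQ · (PR × PS) = 0.
Expanding, this is linear in p: (-26292)p + (-972804) = 0.
So p = -37.

-37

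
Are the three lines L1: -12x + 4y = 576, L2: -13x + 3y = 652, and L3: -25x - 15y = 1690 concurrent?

Lines aᵢx + bᵢy = cᵢ with pairwise distinct directions are concurrent exactly when det[aᵢ bᵢ cᵢ] = 0.
Here the determinant is 0.
It vanishes, so the lines are concurrent at (-55, -21).

Yes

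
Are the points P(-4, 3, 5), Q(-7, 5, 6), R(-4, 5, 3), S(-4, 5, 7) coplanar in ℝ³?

No

A normal to the plane through P, Q, R is n = PQ × PR = (-6, -6, -6).
The plane has equation n·X = -24. For S: n·S = -48.
-48 ≠ -24, so S is off the plane.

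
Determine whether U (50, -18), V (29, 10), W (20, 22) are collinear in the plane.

UV = (-21, 28), UW = (-30, 40).
Twice the signed area of △UVW is (-21)(40) − (28)(-30) = 0.
The triangle is degenerate (zero area), so the points are collinear.

Yes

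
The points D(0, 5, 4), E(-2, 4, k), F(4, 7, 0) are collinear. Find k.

6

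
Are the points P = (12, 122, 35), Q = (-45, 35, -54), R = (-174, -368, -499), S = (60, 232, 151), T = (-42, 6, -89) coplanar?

No

The plane through P, Q, R has normal n = PQ × PR = (2848, -13884, 11748) and equation n·X = -1248492.
Checking the remaining points: n·S = -1276260, n·T = -1248492.
Since n·S = -1276260 ≠ -1248492, S is off the plane and the points are not all coplanar.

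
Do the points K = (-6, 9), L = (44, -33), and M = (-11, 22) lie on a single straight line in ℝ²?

KL = (50, -42), KM = (-5, 13).
det[KL; KM] = (50)(13) − (-42)(-5) = 440.
The determinant is nonzero, so they are not collinear.

No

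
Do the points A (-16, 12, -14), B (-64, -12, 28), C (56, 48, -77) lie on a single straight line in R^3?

Yes

AB = (-48, -24, 42), AC = (72, 36, -63).
Each component of AC is -3/2 times the corresponding component of AB, so AC = -3/2·AB and the points are collinear.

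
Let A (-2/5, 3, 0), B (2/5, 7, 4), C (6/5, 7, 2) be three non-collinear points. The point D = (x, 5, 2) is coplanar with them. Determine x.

0

Coplanarity requires AB · (AC × AD) = 0.
AB = (4/5, 4, 4), AC = (8/5, 4, 2); the triple product is linear in x with coefficient -8 and constant term 0.
Setting it to zero: x = 0.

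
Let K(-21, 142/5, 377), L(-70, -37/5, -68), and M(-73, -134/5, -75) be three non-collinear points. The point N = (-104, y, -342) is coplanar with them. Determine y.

Coplanarity requires KL · (KM × KN) = 0.
KL = (-49, -179/5, -445), KM = (-52, -276/5, -452); the triple product is linear in y with coefficient 992 and constant term 306528/5.
Setting it to zero: y = -309/5.

-309/5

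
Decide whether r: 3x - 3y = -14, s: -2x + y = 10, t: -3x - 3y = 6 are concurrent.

Intersecting r and s: solving the 2×2 system gives (x, y) = (-16/3, -2/3).
Substitute into t: (-3)(-16/3) + (-3)(-2/3) = 18.
But t requires 6 ≠ 18, so the three lines have no common point.

No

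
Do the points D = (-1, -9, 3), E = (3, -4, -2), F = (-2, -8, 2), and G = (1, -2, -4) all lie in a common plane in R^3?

Yes

A normal to the plane through D, E, F is n = DE × DF = (0, 9, 9).
The plane has equation n·P = -54. For G: n·G = -54.
Equal, so G lies in the plane and all four are coplanar.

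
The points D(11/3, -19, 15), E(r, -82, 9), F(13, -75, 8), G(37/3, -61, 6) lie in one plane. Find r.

The points are coplanar iff DE · (DF × DG) = 0.
Expanding, this is linear in r: (210)r + (-2800) = 0.
So r = 40/3.

40/3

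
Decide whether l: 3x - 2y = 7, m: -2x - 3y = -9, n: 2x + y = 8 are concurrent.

No

Lines aᵢx + bᵢy = cᵢ with pairwise distinct directions are concurrent exactly when det[aᵢ bᵢ cᵢ] = 0.
Here the determinant is -13.
Nonzero, so no common point exists.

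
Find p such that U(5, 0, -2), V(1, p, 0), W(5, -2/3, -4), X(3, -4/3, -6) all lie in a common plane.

Coplanarity ⇔ det[UV; UW; UX] = 0.
Expanding, this is linear in p: (4)p + (-8/3) = 0.
So p = 2/3.

2/3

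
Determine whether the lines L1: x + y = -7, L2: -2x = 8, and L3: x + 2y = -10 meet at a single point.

Yes

The three lines meet at one point iff the augmented coefficient matrix [aᵢ bᵢ cᵢ] has rank < 3, i.e. its determinant vanishes.
Here the determinant is 0.
It vanishes, so the lines are concurrent at (-4, -3).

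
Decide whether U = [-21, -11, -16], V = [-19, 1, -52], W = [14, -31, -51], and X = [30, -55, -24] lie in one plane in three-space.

No

With U as base: UV = (2, 12, -36), UW = (35, -20, -35), UX = (51, -44, -8).
UW × UX = (-1380, -1505, -520).
UV · (UW × UX) = -2100.
Since -2100 ≠ 0, the four points are not coplanar.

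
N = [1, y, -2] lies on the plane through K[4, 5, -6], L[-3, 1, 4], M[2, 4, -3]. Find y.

3

The plane through K, L, M has equation −2x + 1y − 1z = 3.
Substituting N: (1)y + (0) = 3, so y = 3.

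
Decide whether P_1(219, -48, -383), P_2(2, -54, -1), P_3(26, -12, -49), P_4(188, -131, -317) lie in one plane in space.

Yes

With P_1 as base: P_1P_2 = (-217, -6, 382), P_1P_3 = (-193, 36, 334), P_1P_4 = (-31, -83, 66).
P_1P_3 × P_1P_4 = (30098, 2384, 17135).
P_1P_2 · (P_1P_3 × P_1P_4) = 0.
The scalar triple product vanishes, so the four points are coplanar.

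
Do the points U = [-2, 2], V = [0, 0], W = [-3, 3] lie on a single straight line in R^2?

UV = (2, -2), UW = (-1, 1).
Checking proportionality: UW = -1/2·UV, so the vectors are parallel and the points are collinear.

Yes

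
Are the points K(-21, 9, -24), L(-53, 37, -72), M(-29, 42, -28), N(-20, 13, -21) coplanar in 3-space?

A normal to the plane through K, L, M is n = KL × KM = (1472, 256, -832).
The plane has equation n·P = -8640. For N: n·N = -8640.
Equal, so N lies in the plane and all four are coplanar.

Yes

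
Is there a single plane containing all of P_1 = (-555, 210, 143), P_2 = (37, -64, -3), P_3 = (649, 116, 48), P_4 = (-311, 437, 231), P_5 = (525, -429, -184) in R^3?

The plane through P_1, P_2, P_3 has normal n = P_1P_2 × P_1P_3 = (12306, -119544, 274248) and equation n·P = 7283394.
Checking the remaining points: n·P_4 = 7283394, n·P_5 = 7283394.
All equal 7283394, so all 5 points lie in one plane.

Yes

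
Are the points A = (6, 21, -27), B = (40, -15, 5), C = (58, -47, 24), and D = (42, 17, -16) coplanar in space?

No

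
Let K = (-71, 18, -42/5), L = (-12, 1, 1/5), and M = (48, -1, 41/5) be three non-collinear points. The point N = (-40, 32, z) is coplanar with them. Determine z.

Coplanarity requires KL · (KM × KN) = 0.
KL = (59, -17, 43/5), KM = (119, -19, 83/5); the triple product is linear in z with coefficient 902 and constant term 4510.
Setting it to zero: z = -5.

-5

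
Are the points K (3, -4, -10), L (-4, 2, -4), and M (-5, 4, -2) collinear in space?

No

KL = (-7, 6, 6), KM = (-8, 8, 8).
Comparing components 3 and 1: (6)(-8) − (-7)(8) = 8 ≠ 0, so KL and KM are not parallel and the points are not collinear.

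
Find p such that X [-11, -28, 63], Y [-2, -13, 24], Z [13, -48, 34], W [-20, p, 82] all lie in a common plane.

The points are coplanar iff XY · (XZ × XW) = 0.
Expanding, this is linear in p: (-675)p + (-18225) = 0.
So p = -27.

-27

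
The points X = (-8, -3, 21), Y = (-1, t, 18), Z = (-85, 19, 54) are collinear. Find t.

Direction XZ = (-77, 22, 33). From the x-coordinate of Y, the parameter along the line is τ = (-1 − (-8))/(-77) = -1/11.
Then t = (-3) + (-1/11)·(22) = -5.

-5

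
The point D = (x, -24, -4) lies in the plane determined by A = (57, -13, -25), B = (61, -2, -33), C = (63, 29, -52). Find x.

The plane through A, B, C has equation 39x + 60y + 102z = -1107.
Substituting D: (39)x + (-1848) = -1107, so x = 19.

19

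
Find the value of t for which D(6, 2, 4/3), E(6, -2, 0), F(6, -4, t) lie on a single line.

-2/3

Collinearity requires DE × DF = 0; each component is linear in t.
The x-component gives (-4)t + (-8/3) = 0, so t = -2/3.
The remaining components then also vanish.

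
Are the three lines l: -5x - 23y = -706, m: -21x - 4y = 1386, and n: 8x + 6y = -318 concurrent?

No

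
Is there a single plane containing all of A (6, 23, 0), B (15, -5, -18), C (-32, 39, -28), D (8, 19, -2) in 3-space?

No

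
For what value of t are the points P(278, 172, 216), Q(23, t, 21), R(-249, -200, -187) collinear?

Direction PR = (-527, -372, -403). From the x-coordinate of Q, the parameter along the line is τ = (23 − 278)/(-527) = 15/31.
Then t = 172 + 15/31·(-372) = -8.

-8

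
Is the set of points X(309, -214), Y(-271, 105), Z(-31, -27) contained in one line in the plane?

Yes

XY = (-580, 319), XZ = (-340, 187).
det[XY; XZ] = (-580)(187) − (319)(-340) = 0.
The determinant is zero, so the points are collinear.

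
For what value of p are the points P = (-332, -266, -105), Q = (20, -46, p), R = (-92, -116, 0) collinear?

49

Direction PR = (240, 150, 105). From the x-coordinate of Q, the parameter along the line is τ = (20 − (-332))/240 = 22/15.
Then p = (-105) + 22/15·(105) = 49.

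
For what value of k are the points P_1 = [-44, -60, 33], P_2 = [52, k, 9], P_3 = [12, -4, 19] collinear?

36

Direction P_1P_3 = (56, 56, -14). From the x-coordinate of P_2, the parameter along the line is τ = (52 − (-44))/56 = 12/7.
Then k = (-60) + 12/7·(56) = 36.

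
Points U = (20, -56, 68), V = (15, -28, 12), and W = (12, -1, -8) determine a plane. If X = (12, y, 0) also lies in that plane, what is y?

5

The plane through U, V, W has equation 952x + 68y − 51z = 11764.
Substituting X: (68)y + (11424) = 11764, so y = 5.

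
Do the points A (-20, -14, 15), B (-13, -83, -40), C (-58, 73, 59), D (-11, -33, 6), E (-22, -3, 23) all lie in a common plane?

Yes

The plane through A, B, C has normal n = AB × AC = (1749, 1782, -2013) and equation n·P = -90123.
Checking the remaining points: n·D = -90123, n·E = -90123.
All equal -90123, so all 5 points lie in one plane.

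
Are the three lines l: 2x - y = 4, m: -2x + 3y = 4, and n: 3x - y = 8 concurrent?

Intersecting l and m: solving the 2×2 system gives (x, y) = (4, 4).
Substitute into n: (3)(4) + (-1)(4) = 8.
This equals 8, so (4, 4) lies on all three lines and they are concurrent.

Yes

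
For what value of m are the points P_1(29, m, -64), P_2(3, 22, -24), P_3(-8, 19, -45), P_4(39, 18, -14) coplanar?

8

The points are coplanar iff P_1P_2 · (P_1P_3 × P_1P_4) = 0.
Expanding, this is linear in m: (646)m + (-5168) = 0.
So m = 8.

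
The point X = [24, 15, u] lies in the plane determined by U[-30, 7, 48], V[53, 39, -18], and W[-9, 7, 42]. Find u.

The plane through U, V, W has equation −192x − 888y − 672z = -32712.
Substituting X: (-672)u + (-17928) = -32712, so u = 22.

22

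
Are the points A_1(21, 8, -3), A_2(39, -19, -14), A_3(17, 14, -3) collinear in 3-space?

A_1A_2 = (18, -27, -11), A_1A_3 = (-4, 6, 0).
A_1A_2 × A_1A_3 = (66, 44, 0).
The cross product is nonzero, so the points do not lie on one line.

No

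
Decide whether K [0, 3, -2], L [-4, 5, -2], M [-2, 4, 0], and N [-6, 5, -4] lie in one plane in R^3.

The four points are coplanar iff the 3×3 determinant with rows KL, KM, KN is zero.
Rows: (-4, 2, 0), (-2, 1, 2), (-6, 2, -2).
Expanding along the first row: (-4)(-6) − (2)(16) + (0)(2) = -8.
Nonzero ⇒ not coplanar.

No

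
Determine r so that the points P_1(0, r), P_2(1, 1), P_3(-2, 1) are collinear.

The three points are collinear iff det[P_1P_2; P_1P_3] = 0.
This determinant is linear in r: (-3)r + (3) = 0, so r = 1.

1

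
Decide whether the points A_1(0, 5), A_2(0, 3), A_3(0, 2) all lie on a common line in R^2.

Yes

A_1A_2 = (0, -2), A_1A_3 = (0, -3).
det[A_1A_2; A_1A_3] = (0)(-3) − (-2)(0) = 0.
The determinant is zero, so the points are collinear.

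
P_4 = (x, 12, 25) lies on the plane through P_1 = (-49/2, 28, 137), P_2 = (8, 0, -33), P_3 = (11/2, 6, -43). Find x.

-9/2

A normal to the plane is n = P_1P_2 × P_1P_3 = (1300, 750, 125).
P_4 lies in the plane iff n · P_1P_4 = 0.
This gives (1300)x + (5850) = 0, so x = -9/2.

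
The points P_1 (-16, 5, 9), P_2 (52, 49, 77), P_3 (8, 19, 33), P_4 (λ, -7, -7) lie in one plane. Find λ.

-32

Normal to plane P_1P_2P_3: n = (104, 0, -104); plane equation n·P = -2600.
Requiring n·P_4 = -2600: (104)λ + (728) = -2600.
So λ = -32.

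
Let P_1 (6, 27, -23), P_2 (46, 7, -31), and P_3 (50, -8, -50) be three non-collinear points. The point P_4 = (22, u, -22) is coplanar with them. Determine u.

22

The plane through P_1, P_2, P_3 has equation 260x + 728y − 520z = 33176.
Substituting P_4: (728)u + (17160) = 33176, so u = 22.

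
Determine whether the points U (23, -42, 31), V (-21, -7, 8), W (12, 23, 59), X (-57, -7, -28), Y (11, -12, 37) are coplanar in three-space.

Yes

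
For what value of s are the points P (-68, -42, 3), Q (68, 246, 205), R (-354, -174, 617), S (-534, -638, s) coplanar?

The points are coplanar iff PQ · (PR × PS) = 0.
Expanding, this is linear in s: (64416)s + (-10821888) = 0.
So s = 168.

168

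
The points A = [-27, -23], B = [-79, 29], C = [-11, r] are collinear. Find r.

The three points are collinear iff det[AB; AC] = 0.
This determinant is linear in r: (-52)r + (-2028) = 0, so r = -39.

-39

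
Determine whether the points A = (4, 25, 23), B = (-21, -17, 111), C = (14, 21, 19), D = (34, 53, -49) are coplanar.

With A as base: AB = (-25, -42, 88), AC = (10, -4, -4), AD = (30, 28, -72).
AC × AD = (400, 600, 400).
AB · (AC × AD) = 0.
The scalar triple product vanishes, so the four points are coplanar.

Yes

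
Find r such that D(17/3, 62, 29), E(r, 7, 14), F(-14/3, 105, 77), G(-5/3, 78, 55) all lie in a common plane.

-1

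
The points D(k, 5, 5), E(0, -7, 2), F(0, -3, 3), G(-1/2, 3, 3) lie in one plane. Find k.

The points are coplanar iff DE · (DF × DG) = 0.
Expanding, this is linear in k: (6)k + (0) = 0.
So k = 0.

0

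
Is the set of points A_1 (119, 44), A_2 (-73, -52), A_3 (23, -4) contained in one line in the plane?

A_1A_2 = (-192, -96), A_1A_3 = (-96, -48).
Checking proportionality: A_1A_3 = 1/2·A_1A_2, so the vectors are parallel and the points are collinear.

Yes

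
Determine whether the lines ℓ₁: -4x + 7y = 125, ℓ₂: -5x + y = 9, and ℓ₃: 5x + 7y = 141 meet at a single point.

Lines aᵢx + bᵢy = cᵢ with pairwise distinct directions are concurrent exactly when det[aᵢ bᵢ cᵢ] = 0.
Here the determinant is -62.
Nonzero, so no common point exists.

No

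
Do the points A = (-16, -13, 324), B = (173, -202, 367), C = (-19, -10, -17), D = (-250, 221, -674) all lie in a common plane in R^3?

Yes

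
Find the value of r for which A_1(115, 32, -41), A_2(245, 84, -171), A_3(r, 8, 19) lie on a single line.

Direction A_1A_2 = (130, 52, -130). From the y-coordinate of A_3, the parameter along the line is τ = (8 − 32)/52 = -6/13.
Then r = 115 + (-6/13)·(130) = 55.

55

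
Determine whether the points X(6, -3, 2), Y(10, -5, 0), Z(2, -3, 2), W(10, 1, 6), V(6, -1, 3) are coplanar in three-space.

The plane through X, Y, Z has normal n = XY × XZ = (0, 8, -8) and equation n·P = -40.
Checking the remaining points: n·W = -40, n·V = -32.
Since n·V = -32 ≠ -40, V is off the plane and the points are not all coplanar.

No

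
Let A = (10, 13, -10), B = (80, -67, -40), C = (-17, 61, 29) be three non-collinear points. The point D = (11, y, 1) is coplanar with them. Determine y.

19

Coplanarity requires AB · (AC × AD) = 0.
AB = (70, -80, -30), AC = (-27, 48, 39); the triple product is linear in y with coefficient -1920 and constant term 36480.
Setting it to zero: y = 19.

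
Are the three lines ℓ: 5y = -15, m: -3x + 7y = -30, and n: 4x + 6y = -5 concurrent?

No

Intersecting ℓ and m: solving the 2×2 system gives (x, y) = (3, -3).
Substitute into n: (4)(3) + (6)(-3) = -6.
But n requires -5 ≠ -6, so the three lines have no common point.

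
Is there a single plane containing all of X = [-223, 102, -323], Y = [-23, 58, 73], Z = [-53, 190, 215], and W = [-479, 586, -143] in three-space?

Yes

With X as base: XY = (200, -44, 396), XZ = (170, 88, 538), XW = (-256, 484, 180).
XZ × XW = (-244552, -168328, 104808).
XY · (XZ × XW) = 0.
The scalar triple product vanishes, so the four points are coplanar.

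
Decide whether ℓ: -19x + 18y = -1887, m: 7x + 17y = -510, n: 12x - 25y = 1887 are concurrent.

Intersecting ℓ and m: solving the 2×2 system gives (x, y) = (51, -51).
Substitute into n: (12)(51) + (-25)(-51) = 1887.
This equals 1887, so (51, -51) lies on all three lines and they are concurrent.

Yes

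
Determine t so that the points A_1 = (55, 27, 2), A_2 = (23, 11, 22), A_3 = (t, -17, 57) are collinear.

-33

Collinearity requires A_1A_2 × A_1A_3 = 0; each component is linear in t.
The y-component gives (20)t + (660) = 0, so t = -33.
The remaining components then also vanish.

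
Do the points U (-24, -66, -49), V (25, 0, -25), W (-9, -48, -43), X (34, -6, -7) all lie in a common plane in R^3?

No

A normal to the plane through U, V, W is n = UV × UW = (-36, 66, -108).
The plane has equation n·P = 1800. For X: n·X = -864.
-864 ≠ 1800, so X is off the plane.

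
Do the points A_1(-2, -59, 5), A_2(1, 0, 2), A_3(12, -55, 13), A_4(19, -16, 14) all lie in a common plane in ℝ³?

Yes

With A_1 as base: A_1A_2 = (3, 59, -3), A_1A_3 = (14, 4, 8), A_1A_4 = (21, 43, 9).
A_1A_3 × A_1A_4 = (-308, 42, 518).
A_1A_2 · (A_1A_3 × A_1A_4) = 0.
The scalar triple product vanishes, so the four points are coplanar.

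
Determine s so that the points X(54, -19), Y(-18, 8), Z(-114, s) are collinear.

44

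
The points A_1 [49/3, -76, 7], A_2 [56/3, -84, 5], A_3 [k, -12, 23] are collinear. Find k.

Direction A_1A_2 = (7/3, -8, -2). From the y-coordinate of A_3, the parameter along the line is τ = (-12 − (-76))/(-8) = -8.
Then k = 49/3 + (-8)·(7/3) = -7/3.

-7/3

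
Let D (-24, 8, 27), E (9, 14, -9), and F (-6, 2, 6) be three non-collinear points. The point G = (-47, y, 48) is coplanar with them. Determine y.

-24

A normal to the plane is n = DE × DF = (-342, 45, -306).
G lies in the plane iff n · DG = 0.
This gives (45)y + (1080) = 0, so y = -24.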